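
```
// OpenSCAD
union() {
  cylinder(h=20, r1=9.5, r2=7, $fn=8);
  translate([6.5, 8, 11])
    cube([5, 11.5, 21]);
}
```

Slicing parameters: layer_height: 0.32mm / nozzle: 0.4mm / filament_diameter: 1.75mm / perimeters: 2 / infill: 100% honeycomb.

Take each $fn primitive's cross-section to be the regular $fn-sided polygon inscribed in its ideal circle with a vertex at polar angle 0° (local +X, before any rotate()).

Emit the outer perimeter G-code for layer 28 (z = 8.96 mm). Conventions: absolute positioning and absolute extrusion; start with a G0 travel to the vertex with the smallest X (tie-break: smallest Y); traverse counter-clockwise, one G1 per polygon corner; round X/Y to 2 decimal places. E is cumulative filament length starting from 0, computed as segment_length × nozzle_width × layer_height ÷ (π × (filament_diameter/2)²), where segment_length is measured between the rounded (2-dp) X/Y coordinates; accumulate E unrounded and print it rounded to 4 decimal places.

At z = 8.96 mm: the cone: at t=0.448 of its height the radius interpolates to r₁+(r₂−r₁)t = 8.380, giving a regular 8-gon of that circumradius; the cube at (6.5, 8) is absent (z outside [11, 32]); Taking the union: only the cone is present, so the union is just that shape — 1 connected region. The outline is a single polygon with 8 vertices. Extrusion per mm of travel: 0.4 × 0.32 / (π × 0.875²) = 0.053216. Accumulating E over each segment gives final E = 2.7316.

G0 X-8.38 Y0.00 Z8.96
G1 X-5.93 Y-5.93 E0.3414
G1 X0.00 Y-8.38 E0.6829
G1 X5.93 Y-5.93 E1.0243
G1 X8.38 Y0.00 E1.3658
G1 X5.93 Y5.93 E1.7072
G1 X0.00 Y8.38 E2.0487
G1 X-5.93 Y5.93 E2.3901
G1 X-8.38 Y0.00 E2.7316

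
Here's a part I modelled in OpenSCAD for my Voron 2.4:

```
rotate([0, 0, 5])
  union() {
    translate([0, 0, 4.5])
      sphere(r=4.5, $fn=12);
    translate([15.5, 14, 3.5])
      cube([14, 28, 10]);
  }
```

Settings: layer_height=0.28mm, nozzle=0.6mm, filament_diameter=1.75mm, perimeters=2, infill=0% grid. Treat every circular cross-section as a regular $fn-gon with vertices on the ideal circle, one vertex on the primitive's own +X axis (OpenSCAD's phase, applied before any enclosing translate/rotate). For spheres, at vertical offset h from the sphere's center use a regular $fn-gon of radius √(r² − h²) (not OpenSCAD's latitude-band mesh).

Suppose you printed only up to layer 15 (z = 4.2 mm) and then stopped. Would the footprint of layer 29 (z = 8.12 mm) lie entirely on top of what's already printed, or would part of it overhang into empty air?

entirely on top

Compare the two slices. At z = 4.2: the r=4.5 sphere slices to a regular 12-gon of circumradius 4.490 (√(r²−h²) with h=0.3 from center) (area = (12/2)·4.490²·sin(360°/12) = 60.48 mm²); the cube at (15.5, 14) is present — its section is the full 14×28 rectangle (area 392.00 mm²); Merging all regions: the 2 present regions are separate (no shared area or edge), so areas and boundary lengths simply add and each stays a separate island — area = 452.48 mm²; (rotated 5° about Z; rotation is an isometry so areas/perimeters/island counts are preserved). At z = 8.12: the sphere: section is a regular 12-gon, circumradius = √(r²−h²) = √(4.5²−3.62²) = 2.673 (area = (12/2)·2.673²·sin(360°/12) = 21.44 mm²); the 14×28 cube at (15.5, 14) contributes its full rectangle (area 392.00 mm²); Merging all regions: the 2 present regions are separate (no shared area or edge), so areas and boundary lengths simply add and each stays a separate island — area = 413.44 mm²; (rotated 5° about Z; rotation is an isometry so areas/perimeters/island counts are preserved). Checking containment: the cross-section at z = 8.12 is a subset of the cross-section at z = 4.2.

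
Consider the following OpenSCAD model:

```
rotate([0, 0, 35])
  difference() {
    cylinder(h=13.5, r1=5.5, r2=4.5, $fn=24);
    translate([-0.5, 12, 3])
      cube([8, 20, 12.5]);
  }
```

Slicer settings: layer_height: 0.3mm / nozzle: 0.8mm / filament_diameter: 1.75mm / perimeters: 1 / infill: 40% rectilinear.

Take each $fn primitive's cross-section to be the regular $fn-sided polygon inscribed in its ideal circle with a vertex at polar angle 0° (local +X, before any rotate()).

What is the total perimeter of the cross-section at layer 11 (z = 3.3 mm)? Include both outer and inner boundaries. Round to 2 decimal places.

At z = 3.3 mm: the cone contributes a regular 24-gon of circumradius 5.256 (interpolated between r1=5.5 and r2=4.5 at t=0.244) (perimeter = 2·24·5.256·sin(180°/24) = 32.93 mm); the cube at (-0.5, 12) is present — its section is the full 8×20 rectangle (perimeter 56.00 mm); Subtracting the remaining from the first: starting from the cone, the 8×20 cube at (-0.5, 12) misses the remaining region (no effect) — boundary = 32.93 mm; (whole slice rotated 35° about Z — lengths, areas and connectivity unchanged). Overall, the cross-section is a single solid region. Total boundary length (outer) = 32.93 mm.

32.93 mm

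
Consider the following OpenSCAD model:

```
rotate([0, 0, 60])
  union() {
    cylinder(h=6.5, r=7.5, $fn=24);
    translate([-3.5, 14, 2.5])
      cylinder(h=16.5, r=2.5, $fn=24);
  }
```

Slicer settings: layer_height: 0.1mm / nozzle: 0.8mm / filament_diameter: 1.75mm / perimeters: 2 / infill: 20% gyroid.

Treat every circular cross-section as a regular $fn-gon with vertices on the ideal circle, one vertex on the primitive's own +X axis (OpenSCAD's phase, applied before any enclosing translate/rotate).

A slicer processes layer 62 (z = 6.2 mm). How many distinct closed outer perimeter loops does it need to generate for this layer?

At z = 6.2 mm: the cylinder: section is a regular 24-gon, circumradius r=7.5; the cylinder at (-3.5, 14): section is a regular 24-gon, circumradius r=2.5; Merging all regions: the 2 present regions are separate (no shared area or edge), so areas and boundary lengths simply add and each stays a separate island — 2 connected regions; (rotated 60° about Z; rotation is an isometry so areas/perimeters/island counts are preserved). The result has 2 disconnected regions.

2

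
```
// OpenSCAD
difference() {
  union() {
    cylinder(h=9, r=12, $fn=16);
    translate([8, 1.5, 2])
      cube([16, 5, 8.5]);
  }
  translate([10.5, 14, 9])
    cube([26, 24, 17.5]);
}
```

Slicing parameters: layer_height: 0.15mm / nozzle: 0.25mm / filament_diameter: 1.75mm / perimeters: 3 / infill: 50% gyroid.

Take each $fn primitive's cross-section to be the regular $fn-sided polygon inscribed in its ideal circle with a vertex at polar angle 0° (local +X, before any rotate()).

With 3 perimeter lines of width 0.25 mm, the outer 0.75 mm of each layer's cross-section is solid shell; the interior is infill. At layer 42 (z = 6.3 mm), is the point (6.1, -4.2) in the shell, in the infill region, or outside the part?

infill

At z = 6.3 mm: the r=12 cylinder contributes a regular 16-gon of circumradius 12; the cube at (8, 1.5) is present — its section is the full 16×5 rectangle; Combining (union): the regions partially overlap (shared area 15.17 mm²), so overlapping operands fuse into one piece — 1 connected region; the cube at (10.5, 14) does not reach this height (z outside [9, 26.5]); Subtracting the remaining from the first: none of the subtracted shapes is present at this height, so that combined region is unchanged — 1 connected region. Overall, the cross-section is a single solid region. The nearest boundary edge runs (11.09, -4.59)→(8.49, -8.49); distance from the point to it = 4.36 mm. The point is inside the cross-section and 4.36 mm from the nearest boundary — more than the 0.75 mm shell width (3 × 0.25), so it's in the infill interior.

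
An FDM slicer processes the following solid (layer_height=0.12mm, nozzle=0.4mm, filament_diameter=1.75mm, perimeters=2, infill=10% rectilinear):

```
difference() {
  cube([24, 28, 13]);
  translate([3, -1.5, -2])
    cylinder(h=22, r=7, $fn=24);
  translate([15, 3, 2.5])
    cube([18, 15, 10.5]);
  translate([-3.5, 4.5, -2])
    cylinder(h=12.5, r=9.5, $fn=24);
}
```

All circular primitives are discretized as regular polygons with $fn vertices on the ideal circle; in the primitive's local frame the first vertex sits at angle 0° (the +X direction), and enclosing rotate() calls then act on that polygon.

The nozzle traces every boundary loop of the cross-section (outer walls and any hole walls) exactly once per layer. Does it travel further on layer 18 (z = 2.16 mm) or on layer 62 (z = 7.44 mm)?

Layer 18 (z = 2.16): the 24×28 cube contributes its full rectangle (perimeter 104.00 mm); the cylinder at (3, -1.5): section is a regular 24-gon, circumradius r=7 (perimeter = 2·24·7.000·sin(180°/24) = 43.86 mm); the cube at (15, 3) does not reach this height (z outside [2.5, 13]); the r=9.5 cylinder at (-3.5, 4.5) gives a regular 24-gon of circumradius 9.5 (constant along its height) (perimeter = 2·24·9.500·sin(180°/24) = 59.52 mm); Subtracting the remaining from the first: starting from the 24×28 cube, the r=7 cylinder at (3, -1.5) partially overlaps it — only the 43.40 mm² overlap (of its 152.19 mm²) is removed, clipping the outline; the r=9.5 cylinder at (-3.5, 4.5) partially overlaps it — only the 33.37 mm² overlap (of its 280.30 mm²) is removed, clipping the outline — boundary = 98.32 mm. So its perimeter = 98.32 mm. Layer 62 (z = 7.44): the 24×28 cube contributes its full rectangle (perimeter 104.00 mm); the r=7 cylinder at (3, -1.5) gives a regular 24-gon of circumradius 7 (constant along its height) (perimeter = 2·24·7.000·sin(180°/24) = 43.86 mm); the cube at (15, 3) is present — its section is the full 18×15 rectangle (perimeter 66.00 mm); the cylinder at (-3.5, 4.5): section is a regular 24-gon, circumradius r=9.5 (perimeter = 2·24·9.500·sin(180°/24) = 59.52 mm); After the difference (first − rest): starting from the 24×28 cube, the r=7 cylinder at (3, -1.5) partially overlaps it — only the 43.40 mm² overlap (of its 152.19 mm²) is removed, clipping the outline; the 18×15 cube at (15, 3) partially overlaps it — only the 135.00 mm² overlap (of its 270.00 mm²) is removed, clipping the outline; the r=9.5 cylinder at (-3.5, 4.5) partially overlaps it — only the 33.37 mm² overlap (of its 280.30 mm²) is removed, clipping the outline — boundary = 116.32 mm. So its perimeter = 116.32 mm. Layer 62 is larger (116.32 vs 98.32 mm).

layer 62 (z = 7.44 mm)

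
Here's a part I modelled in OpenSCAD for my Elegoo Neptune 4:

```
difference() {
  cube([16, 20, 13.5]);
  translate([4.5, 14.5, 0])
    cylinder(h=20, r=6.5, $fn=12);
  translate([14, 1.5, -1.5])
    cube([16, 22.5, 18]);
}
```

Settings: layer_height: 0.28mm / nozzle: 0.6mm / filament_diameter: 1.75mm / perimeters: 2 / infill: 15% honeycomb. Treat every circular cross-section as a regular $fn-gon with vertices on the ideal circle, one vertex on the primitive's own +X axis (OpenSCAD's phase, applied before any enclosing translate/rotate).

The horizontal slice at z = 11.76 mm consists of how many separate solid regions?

At z = 11.76 mm: the cube (footprint 16×20) is included at this height; the cylinder at (4.5, 14.5): section is a regular 12-gon, circumradius r=6.5; the cube at (14, 1.5) (footprint 16×22.5) is included at this height; Subtracting the remaining from the first: starting from the 16×20 cube, the r=6.5 cylinder at (4.5, 14.5) partially overlaps it — only the 111.62 mm² overlap (of its 126.75 mm²) is removed, clipping the outline; the 16×22.5 cube at (14, 1.5) partially overlaps it — only the 37.00 mm² overlap (of its 360.00 mm²) is removed, clipping the outline — 2 connected regions. The result has 2 disconnected regions.

2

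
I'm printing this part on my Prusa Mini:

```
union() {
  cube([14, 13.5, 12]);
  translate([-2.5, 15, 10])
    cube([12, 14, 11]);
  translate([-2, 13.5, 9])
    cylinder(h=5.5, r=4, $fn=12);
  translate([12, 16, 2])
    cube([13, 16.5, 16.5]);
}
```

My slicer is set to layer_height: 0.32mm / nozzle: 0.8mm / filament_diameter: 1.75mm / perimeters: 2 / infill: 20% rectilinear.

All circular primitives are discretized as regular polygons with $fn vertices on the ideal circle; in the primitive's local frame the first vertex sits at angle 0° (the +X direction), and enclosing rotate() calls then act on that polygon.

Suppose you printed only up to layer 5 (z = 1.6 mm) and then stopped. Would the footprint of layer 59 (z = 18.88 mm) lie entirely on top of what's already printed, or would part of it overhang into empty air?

Compare the two slices. At z = 1.6: the cube is present — its section is the full 14×13.5 rectangle (area 189.00 mm²); the cube at (-2.5, 15) does not reach this height (z outside [10, 21]); the cylinder at (-2, 13.5) is not intersected at this z (z outside [9, 14.5]); the cube at (12, 16) is absent (z outside [2, 18.5]); Combining (union): only the 14×13.5 cube is present, so the union is just that shape — area = 189.00 mm². At z = 18.88: the cube is absent (z outside [0, 12]); the cube at (-2.5, 15) is present — its section is the full 12×14 rectangle (area 168.00 mm²); the cylinder at (-2, 13.5) is absent (z outside [9, 14.5]); the cube at (12, 16) does not reach this height (z outside [2, 18.5]); Combining (union): only the 12×14 cube at (-2.5, 15) is present, so the union is just that shape — area = 168.00 mm². Checking containment: at z = 18.88 the cross-section extends beyond the z = 1.6 cross-section by about 168.00 mm².

part overhangs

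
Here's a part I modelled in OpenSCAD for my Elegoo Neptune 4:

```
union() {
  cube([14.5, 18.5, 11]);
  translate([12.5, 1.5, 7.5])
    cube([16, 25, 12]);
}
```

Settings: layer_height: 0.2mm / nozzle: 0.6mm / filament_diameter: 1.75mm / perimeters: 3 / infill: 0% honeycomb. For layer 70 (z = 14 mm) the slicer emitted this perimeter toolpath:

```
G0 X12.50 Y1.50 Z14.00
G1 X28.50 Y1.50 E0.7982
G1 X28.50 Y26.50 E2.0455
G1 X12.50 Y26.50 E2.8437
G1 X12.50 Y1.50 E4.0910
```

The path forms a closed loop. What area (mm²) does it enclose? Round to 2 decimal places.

400.00 mm²

Apply the shoelace formula to the sequence of (X, Y) vertices; enclosed area = 400.00 mm².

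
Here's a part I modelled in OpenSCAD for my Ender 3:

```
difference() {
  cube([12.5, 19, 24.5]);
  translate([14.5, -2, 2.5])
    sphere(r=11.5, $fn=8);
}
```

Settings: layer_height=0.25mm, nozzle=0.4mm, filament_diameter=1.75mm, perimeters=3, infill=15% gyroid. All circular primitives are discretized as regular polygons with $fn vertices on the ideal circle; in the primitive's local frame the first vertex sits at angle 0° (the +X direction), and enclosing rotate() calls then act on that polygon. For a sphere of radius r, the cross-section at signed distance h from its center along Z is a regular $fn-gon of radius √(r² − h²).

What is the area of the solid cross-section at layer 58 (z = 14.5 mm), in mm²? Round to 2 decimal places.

237.50 mm²

At z = 14.5 mm: the cube is present — its section is the full 12.5×19 rectangle (area 237.50 mm²); the sphere at (14.5, -2) does not reach this height (|z−center|=12.000 > r=11.5); Subtracting the remaining from the first: none of the subtracted shapes is present at this height, so the 12.5×19 cube is unchanged — area = 237.50 mm². Overall, the cross-section is a single solid region. Net area = 237.50 mm².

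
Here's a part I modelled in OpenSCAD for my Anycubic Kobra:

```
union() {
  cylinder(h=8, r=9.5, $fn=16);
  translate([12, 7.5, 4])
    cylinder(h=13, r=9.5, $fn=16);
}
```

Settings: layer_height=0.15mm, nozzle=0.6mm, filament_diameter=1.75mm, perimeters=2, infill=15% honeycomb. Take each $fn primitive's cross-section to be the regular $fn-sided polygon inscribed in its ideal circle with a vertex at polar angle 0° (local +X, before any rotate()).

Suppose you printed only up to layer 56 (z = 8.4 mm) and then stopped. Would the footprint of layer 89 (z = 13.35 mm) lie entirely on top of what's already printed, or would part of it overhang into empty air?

entirely on top

Compare the two slices. At z = 8.4: the cylinder is not intersected at this z (z outside [0, 8]); the r=9.5 cylinder at (12, 7.5) gives a regular 16-gon of circumradius 9.5 (constant along its height) (area = (16/2)·9.500²·sin(360°/16) = 276.30 mm²); Taking the union: only the r=9.5 cylinder at (12, 7.5) is present, so the union is just that shape — area = 276.30 mm². At z = 13.35: the cylinder is not intersected at this z (z outside [0, 8]); the r=9.5 cylinder at (12, 7.5) gives a regular 16-gon of circumradius 9.5 (constant along its height) (area = (16/2)·9.500²·sin(360°/16) = 276.30 mm²); Merging all regions: only the r=9.5 cylinder at (12, 7.5) is present, so the union is just that shape — area = 276.30 mm². Checking containment: the cross-section at z = 13.35 is a subset of the cross-section at z = 8.4.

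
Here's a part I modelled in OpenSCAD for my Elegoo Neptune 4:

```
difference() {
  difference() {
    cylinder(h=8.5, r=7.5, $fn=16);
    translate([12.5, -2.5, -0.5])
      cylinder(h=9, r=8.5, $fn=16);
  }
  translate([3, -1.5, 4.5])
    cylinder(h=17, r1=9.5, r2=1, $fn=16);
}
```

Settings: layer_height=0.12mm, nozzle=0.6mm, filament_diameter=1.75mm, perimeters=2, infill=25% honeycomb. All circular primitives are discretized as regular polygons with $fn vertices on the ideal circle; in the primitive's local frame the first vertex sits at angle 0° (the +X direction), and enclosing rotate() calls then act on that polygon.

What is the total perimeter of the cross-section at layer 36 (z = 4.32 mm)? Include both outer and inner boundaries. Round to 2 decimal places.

At z = 4.32 mm: the r=7.5 cylinder contributes a regular 16-gon of circumradius 7.5 (perimeter = 2·16·7.500·sin(180°/16) = 46.82 mm); the r=8.5 cylinder at (12.5, -2.5) gives a regular 16-gon of circumradius 8.5 (constant along its height) (perimeter = 2·16·8.500·sin(180°/16) = 53.06 mm); Taking the first minus the rest: starting from the r=7.5 cylinder, the r=8.5 cylinder at (12.5, -2.5) partially overlaps it — only the 19.35 mm² overlap (of its 221.19 mm²) is removed, clipping the outline — boundary = 46.42 mm; the cone at (3, -1.5) is absent (z outside [4.5, 21.5]); After the difference (first − rest): none of the subtracted shapes is present at this height, so that combined region is unchanged — boundary = 46.42 mm. Overall, the cross-section is a single solid region. Total boundary length (outer) = 46.42 mm.

46.42 mm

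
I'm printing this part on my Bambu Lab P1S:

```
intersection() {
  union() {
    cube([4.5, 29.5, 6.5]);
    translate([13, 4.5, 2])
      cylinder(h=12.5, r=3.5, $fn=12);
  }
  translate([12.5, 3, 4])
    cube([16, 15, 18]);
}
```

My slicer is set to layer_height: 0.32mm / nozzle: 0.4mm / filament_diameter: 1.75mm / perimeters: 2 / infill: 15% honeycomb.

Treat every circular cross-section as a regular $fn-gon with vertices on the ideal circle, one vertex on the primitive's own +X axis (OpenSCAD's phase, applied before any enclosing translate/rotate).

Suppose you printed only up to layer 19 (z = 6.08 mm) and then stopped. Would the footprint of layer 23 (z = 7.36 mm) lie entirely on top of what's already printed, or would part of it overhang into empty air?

entirely on top

Compare the two slices. At z = 6.08: the cube is present — its section is the full 4.5×29.5 rectangle (area 132.75 mm²); the cylinder at (13, 4.5): section is a regular 12-gon, circumradius r=3.5 (area = (12/2)·3.500²·sin(360°/12) = 36.75 mm²); Merging all regions: the 2 present regions are separate (no shared area or edge), so areas and boundary lengths simply add and each stays a separate island — area = 169.50 mm²; the cube at (12.5, 3) (footprint 16×15) is included at this height (area 240.00 mm²); Taking the intersection: the 16×15 cube at (12.5, 3) partially overlaps the result so far; clipping to the common part keeps 16.60 mm² — area = 16.60 mm². At z = 7.36: the cube is absent (z outside [0, 6.5]); the cylinder at (13, 4.5): section is a regular 12-gon, circumradius r=3.5 (area = (12/2)·3.500²·sin(360°/12) = 36.75 mm²); Taking the union: only the r=3.5 cylinder at (13, 4.5) is present, so the union is just that shape — area = 36.75 mm²; the 16×15 cube at (12.5, 3) contributes its full rectangle (area 240.00 mm²); Taking the intersection: the 16×15 cube at (12.5, 3) partially overlaps the result so far; clipping to the common part keeps 16.60 mm² — area = 16.60 mm². Checking containment: the cross-section at z = 7.36 is a subset of the cross-section at z = 6.08.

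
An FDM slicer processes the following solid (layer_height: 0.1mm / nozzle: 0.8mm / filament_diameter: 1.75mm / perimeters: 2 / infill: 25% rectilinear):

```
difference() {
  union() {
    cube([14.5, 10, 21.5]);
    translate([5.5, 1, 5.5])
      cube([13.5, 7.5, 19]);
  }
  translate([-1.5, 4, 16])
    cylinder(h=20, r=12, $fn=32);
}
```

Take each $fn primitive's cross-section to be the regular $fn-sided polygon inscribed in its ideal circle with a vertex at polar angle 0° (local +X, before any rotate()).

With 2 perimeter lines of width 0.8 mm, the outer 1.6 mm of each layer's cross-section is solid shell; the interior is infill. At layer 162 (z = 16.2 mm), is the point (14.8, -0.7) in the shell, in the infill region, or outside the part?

outside

At z = 16.2 mm: the 14.5×10 cube contributes its full rectangle; the cube at (5.5, 1) (footprint 13.5×7.5) is included at this height; Taking the union: the regions partially overlap (shared area 67.50 mm²), so overlapping operands fuse into one piece — 1 connected region; the cylinder at (-1.5, 4): section is a regular 32-gon, circumradius r=12; Subtracting the remaining from the first: starting from the result so far, the r=12 cylinder at (-1.5, 4) partially overlaps it — only the 100.56 mm² overlap (of its 449.49 mm²) is removed, clipping the outline — 1 connected region. Overall, the cross-section is a single solid region. The nearest boundary edge runs (14.50, 1.00)→(14.50, 0.00); distance from the point to it = 0.76 mm. The point is not inside any of the regions above, so it lies outside the cross-section (0.76 mm from the nearest boundary).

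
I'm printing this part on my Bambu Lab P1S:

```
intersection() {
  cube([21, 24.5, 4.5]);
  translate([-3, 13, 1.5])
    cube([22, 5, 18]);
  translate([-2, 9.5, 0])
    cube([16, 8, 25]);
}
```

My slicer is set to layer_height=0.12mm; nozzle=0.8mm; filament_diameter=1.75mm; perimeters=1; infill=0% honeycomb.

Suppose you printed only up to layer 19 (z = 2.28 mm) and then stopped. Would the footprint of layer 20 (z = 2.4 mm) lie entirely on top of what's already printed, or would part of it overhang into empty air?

Compare the two slices. At z = 2.28: the 21×24.5 cube contributes its full rectangle (area 514.50 mm²); the 22×5 cube at (-3, 13) contributes its full rectangle (area 110.00 mm²); the 16×8 cube at (-2, 9.5) contributes its full rectangle (area 128.00 mm²); Taking the intersection: the 22×5 cube at (-3, 13) partially overlaps the 21×24.5 cube; clipping to the common part keeps 95.00 mm²; the 16×8 cube at (-2, 9.5) partially overlaps the running intersection; clipping to the common part keeps 63.00 mm² — area = 63.00 mm². At z = 2.4: the cube is present — its section is the full 21×24.5 rectangle (area 514.50 mm²); the cube at (-3, 13) is present — its section is the full 22×5 rectangle (area 110.00 mm²); the cube at (-2, 9.5) is present — its section is the full 16×8 rectangle (area 128.00 mm²); Taking the intersection: the 22×5 cube at (-3, 13) partially overlaps the 21×24.5 cube; clipping to the common part keeps 95.00 mm²; the 16×8 cube at (-2, 9.5) partially overlaps the running intersection; clipping to the common part keeps 63.00 mm² — area = 63.00 mm². Checking containment: the cross-section at z = 2.4 is a subset of the cross-section at z = 2.28.

entirely on top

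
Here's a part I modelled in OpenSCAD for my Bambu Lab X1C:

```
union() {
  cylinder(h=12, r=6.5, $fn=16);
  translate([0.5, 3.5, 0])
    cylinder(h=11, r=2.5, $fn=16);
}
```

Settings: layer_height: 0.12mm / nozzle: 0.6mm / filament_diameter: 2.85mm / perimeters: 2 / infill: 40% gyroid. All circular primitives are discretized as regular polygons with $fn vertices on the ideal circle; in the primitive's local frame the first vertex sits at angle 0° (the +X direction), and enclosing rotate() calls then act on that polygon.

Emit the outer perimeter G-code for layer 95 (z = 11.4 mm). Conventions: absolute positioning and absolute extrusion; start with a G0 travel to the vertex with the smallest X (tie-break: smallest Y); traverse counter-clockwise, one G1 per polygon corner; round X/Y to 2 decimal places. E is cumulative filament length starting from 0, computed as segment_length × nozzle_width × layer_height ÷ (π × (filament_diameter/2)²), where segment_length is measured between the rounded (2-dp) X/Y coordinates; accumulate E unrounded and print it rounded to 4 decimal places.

At z = 11.4 mm: the r=6.5 cylinder contributes a regular 16-gon of circumradius 6.5; the cylinder at (0.5, 3.5) is absent (z outside [0, 11]); Taking the union: only the r=6.5 cylinder is present, so the union is just that shape — 1 connected region. The outline is a single polygon with 16 vertices. Extrusion per mm of travel: 0.6 × 0.12 / (π × 1.425²) = 0.011286. Accumulating E over each segment gives final E = 0.4583.

G0 X-6.50 Y0.00 Z11.40
G1 X-6.01 Y-2.49 E0.0286
G1 X-4.60 Y-4.60 E0.0573
G1 X-2.49 Y-6.01 E0.0859
G1 X0.00 Y-6.50 E0.1146
G1 X2.49 Y-6.01 E0.1432
G1 X4.60 Y-4.60 E0.1719
G1 X6.01 Y-2.49 E0.2005
G1 X6.50 Y0.00 E0.2291
G1 X6.01 Y2.49 E0.2578
G1 X4.60 Y4.60 E0.2864
G1 X2.49 Y6.01 E0.3151
G1 X0.00 Y6.50 E0.3437
G1 X-2.49 Y6.01 E0.3723
G1 X-4.60 Y4.60 E0.4010
G1 X-6.01 Y2.49 E0.4296
G1 X-6.50 Y0.00 E0.4583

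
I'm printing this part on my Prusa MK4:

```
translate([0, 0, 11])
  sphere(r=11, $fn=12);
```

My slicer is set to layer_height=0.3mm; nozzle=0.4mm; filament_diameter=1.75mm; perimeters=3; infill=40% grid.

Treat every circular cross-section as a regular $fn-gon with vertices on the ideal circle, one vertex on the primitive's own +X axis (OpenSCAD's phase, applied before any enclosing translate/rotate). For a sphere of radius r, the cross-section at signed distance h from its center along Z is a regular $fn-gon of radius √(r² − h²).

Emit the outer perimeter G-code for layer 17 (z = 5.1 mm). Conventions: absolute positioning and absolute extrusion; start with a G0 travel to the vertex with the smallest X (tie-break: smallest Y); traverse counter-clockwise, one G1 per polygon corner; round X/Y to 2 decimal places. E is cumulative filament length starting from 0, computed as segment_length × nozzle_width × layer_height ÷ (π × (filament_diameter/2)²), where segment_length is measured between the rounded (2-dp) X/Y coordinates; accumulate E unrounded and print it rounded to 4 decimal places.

At z = 5.1 mm: the sphere: section is a regular 12-gon, circumradius = √(r²−h²) = √(11²−5.9²) = 9.284. The outline is a single polygon with 12 vertices. Extrusion per mm of travel: 0.4 × 0.3 / (π × 0.875²) = 0.049890. Accumulating E over each segment gives final E = 2.8765.

G0 X-9.28 Y0.00 Z5.10
G1 X-8.04 Y-4.64 E0.2396
G1 X-4.64 Y-8.04 E0.4795
G1 X0.00 Y-9.28 E0.7191
G1 X4.64 Y-8.04 E0.9587
G1 X8.04 Y-4.64 E1.1986
G1 X9.28 Y0.00 E1.4382
G1 X8.04 Y4.64 E1.6778
G1 X4.64 Y8.04 E1.9177
G1 X0.00 Y9.28 E2.1574
G1 X-4.64 Y8.04 E2.3970
G1 X-8.04 Y4.64 E2.6369
G1 X-9.28 Y0.00 E2.8765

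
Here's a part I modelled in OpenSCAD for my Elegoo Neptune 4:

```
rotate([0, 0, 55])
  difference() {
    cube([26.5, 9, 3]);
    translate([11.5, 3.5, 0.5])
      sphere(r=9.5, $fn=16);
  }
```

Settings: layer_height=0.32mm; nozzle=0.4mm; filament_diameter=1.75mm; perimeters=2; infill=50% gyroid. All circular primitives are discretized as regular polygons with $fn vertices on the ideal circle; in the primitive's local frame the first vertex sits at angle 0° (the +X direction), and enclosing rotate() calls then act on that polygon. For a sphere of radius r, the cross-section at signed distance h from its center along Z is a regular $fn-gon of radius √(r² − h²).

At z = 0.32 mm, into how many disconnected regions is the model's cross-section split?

At z = 0.32 mm: the cube (footprint 26.5×9) is included at this height; the r=9.5 sphere at (11.5, 3.5) contributes a regular 16-gon of circumradius √(9.5²−0.18²) = 9.498; Subtracting the remaining from the first: starting from the 26.5×9 cube, the r=9.5 sphere at (11.5, 3.5) partially overlaps it — only the 160.88 mm² overlap (of its 276.20 mm²) is removed, clipping the outline — 2 connected regions; (rotated 55° about Z; rotation is an isometry so areas/perimeters/island counts are preserved). The result has 2 disconnected regions.

2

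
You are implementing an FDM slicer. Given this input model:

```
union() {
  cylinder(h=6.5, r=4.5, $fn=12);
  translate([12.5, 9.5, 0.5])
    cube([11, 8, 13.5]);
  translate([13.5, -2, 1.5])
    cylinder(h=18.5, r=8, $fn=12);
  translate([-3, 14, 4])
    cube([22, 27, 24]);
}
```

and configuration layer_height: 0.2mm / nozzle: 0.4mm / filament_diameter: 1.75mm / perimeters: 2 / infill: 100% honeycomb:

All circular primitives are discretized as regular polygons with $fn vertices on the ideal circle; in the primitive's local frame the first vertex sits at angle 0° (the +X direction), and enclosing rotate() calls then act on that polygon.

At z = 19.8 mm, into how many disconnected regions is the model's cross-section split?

At z = 19.8 mm: the cylinder is absent (z outside [0, 6.5]); the cube at (12.5, 9.5) is absent (z outside [0.5, 14]); the r=8 cylinder at (13.5, -2) gives a regular 12-gon of circumradius 8 (constant along its height); the cube at (-3, 14) (footprint 22×27) is included at this height; Merging all regions: the 2 present regions are separate (no shared area or edge), so areas and boundary lengths simply add and each stays a separate island — 2 connected regions. The result has 2 disconnected regions.

2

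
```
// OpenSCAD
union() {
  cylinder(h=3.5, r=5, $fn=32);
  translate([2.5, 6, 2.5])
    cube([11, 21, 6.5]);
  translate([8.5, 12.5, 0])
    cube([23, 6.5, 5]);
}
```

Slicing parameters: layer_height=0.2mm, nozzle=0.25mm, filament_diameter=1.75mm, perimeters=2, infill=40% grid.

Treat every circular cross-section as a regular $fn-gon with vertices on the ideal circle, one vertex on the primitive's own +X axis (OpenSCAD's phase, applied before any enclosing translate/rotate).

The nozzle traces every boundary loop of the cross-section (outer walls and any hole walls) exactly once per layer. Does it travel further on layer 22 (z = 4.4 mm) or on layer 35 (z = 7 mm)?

layer 22 (z = 4.4 mm)

Layer 22 (z = 4.4): the cylinder is not intersected at this z (z outside [0, 3.5]); the cube at (2.5, 6) (footprint 11×21) is included at this height (perimeter 64.00 mm); the cube at (8.5, 12.5) (footprint 23×6.5) is included at this height (perimeter 59.00 mm); Combining (union): the regions partially overlap (shared area 32.50 mm²), so the edge portions inside another operand are dropped and the merged outline is re-measured after clipping — boundary = 100.00 mm. So its perimeter = 100.00 mm. Layer 35 (z = 7): the cylinder is absent (z outside [0, 3.5]); the 11×21 cube at (2.5, 6) contributes its full rectangle (perimeter 64.00 mm); the cube at (8.5, 12.5) does not reach this height (z outside [0, 5]); Merging all regions: only the 11×21 cube at (2.5, 6) is present, so the union is just that shape — boundary = 64.00 mm. So its perimeter = 64.00 mm. Layer 22 is larger (100.00 vs 64.00 mm).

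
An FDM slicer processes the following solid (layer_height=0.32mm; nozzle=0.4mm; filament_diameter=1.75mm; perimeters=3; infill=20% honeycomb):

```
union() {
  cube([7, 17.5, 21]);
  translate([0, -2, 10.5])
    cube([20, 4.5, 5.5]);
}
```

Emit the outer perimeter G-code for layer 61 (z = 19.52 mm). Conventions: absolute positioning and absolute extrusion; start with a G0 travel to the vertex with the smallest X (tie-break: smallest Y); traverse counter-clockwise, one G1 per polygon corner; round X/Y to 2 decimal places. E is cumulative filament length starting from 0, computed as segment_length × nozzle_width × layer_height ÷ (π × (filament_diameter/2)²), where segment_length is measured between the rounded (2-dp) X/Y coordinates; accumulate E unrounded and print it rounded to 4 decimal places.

At z = 19.52 mm: the 7×17.5 cube contributes its full rectangle; the cube at (0, -2) is absent (z outside [10.5, 16]); Combining (union): only the 7×17.5 cube is present, so the union is just that shape — 1 connected region. The outline is a single polygon with 4 vertices. Extrusion per mm of travel: 0.4 × 0.32 / (π × 0.875²) = 0.053216. Accumulating E over each segment gives final E = 2.6076.

G0 X0.00 Y0.00 Z19.52
G1 X7.00 Y0.00 E0.3725
G1 X7.00 Y17.50 E1.3038
G1 X0.00 Y17.50 E1.6763
G1 X0.00 Y0.00 E2.6076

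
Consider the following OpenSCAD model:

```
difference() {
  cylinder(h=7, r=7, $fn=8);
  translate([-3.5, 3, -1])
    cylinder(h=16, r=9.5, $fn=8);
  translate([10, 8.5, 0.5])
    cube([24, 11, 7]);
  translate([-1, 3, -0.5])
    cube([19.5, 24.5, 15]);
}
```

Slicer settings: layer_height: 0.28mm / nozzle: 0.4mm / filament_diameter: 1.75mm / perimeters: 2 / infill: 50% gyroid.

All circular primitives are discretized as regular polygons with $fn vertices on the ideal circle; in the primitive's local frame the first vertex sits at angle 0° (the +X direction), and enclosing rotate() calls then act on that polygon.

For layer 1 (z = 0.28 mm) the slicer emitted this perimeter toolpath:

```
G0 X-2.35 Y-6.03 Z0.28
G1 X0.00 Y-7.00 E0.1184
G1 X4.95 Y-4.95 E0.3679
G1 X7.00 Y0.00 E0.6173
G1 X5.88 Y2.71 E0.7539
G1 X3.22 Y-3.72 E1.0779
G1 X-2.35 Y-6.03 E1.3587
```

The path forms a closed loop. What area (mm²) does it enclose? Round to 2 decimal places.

22.98 mm²

Apply the shoelace formula to the sequence of (X, Y) vertices; enclosed area = 22.98 mm².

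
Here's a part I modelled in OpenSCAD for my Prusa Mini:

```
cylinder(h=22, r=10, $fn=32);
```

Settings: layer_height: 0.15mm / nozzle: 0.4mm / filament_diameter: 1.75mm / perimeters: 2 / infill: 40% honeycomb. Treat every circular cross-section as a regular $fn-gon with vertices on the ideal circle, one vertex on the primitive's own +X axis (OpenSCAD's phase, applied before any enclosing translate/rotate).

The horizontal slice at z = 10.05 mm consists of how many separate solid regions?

At z = 10.05 mm: the r=10 cylinder contributes a regular 32-gon of circumradius 10. The result has 1 disconnected region.

1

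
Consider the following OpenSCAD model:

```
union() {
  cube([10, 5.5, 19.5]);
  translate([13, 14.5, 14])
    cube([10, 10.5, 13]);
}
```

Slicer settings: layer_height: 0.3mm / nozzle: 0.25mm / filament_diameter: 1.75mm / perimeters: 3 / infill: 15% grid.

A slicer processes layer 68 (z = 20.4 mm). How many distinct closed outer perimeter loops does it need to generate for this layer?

At z = 20.4 mm: the cube is not intersected at this z (z outside [0, 19.5]); the cube at (13, 14.5) is present — its section is the full 10×10.5 rectangle; Combining (union): only the 10×10.5 cube at (13, 14.5) is present, so the union is just that shape — 1 connected region. The result has 1 disconnected region.

1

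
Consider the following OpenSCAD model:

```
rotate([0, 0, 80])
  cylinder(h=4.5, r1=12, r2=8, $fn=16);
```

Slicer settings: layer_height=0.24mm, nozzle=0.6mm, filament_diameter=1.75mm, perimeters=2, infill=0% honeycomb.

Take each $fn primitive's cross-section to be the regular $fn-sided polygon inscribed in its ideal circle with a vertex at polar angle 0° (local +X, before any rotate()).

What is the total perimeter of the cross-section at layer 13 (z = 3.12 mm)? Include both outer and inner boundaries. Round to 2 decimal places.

57.60 mm

At z = 3.12 mm: the cone (r1=12→r2=8) has section circumradius 9.227 here — a regular 16-gon (perimeter = 2·16·9.227·sin(180°/16) = 57.60 mm); (whole slice rotated 80° about Z — lengths, areas and connectivity unchanged). Overall, the cross-section is a single solid region. Total boundary length (outer) = 57.60 mm.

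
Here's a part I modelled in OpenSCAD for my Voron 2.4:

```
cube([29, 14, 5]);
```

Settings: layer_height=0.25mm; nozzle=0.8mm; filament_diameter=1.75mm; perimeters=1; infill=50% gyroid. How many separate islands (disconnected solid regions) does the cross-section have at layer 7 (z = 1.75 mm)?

At z = 1.75 mm: the 29×14 cube contributes its full rectangle. Overall, the cross-section is a single solid region. Island count = 1.

1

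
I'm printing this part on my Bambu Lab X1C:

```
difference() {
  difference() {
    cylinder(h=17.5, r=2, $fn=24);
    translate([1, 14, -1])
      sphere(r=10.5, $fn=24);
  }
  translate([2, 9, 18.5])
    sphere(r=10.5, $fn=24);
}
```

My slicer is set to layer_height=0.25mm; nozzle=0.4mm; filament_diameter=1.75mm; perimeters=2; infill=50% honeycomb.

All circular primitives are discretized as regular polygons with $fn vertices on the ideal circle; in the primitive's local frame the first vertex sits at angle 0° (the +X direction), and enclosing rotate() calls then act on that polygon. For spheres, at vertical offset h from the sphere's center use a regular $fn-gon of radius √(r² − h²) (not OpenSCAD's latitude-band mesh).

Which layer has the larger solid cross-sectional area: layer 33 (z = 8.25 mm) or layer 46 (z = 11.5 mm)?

Layer 33 (z = 8.25): the r=2 cylinder contributes a regular 24-gon of circumradius 2 (area = (24/2)·2.000²·sin(360°/24) = 12.42 mm²); the r=10.5 sphere at (1, 14) contributes a regular 24-gon of circumradius √(10.5²−9.25²) = 4.969 (area = (24/2)·4.969²·sin(360°/24) = 76.68 mm²); After the difference (first − rest): starting from the r=2 cylinder (12.42 mm²), the r=10.5 sphere at (1, 14) misses the remaining region (no effect) — area = 12.42 mm²; the r=10.5 sphere at (2, 9) contributes a regular 24-gon of circumradius √(10.5²−10.25²) = 2.278 (area = (24/2)·2.278²·sin(360°/24) = 16.11 mm²); Subtracting the remaining from the first: starting from the result so far (12.42 mm²), the r=10.5 sphere at (2, 9) misses the remaining region (no effect) — area = 12.42 mm². So its area = 12.42 mm². Layer 46 (z = 11.5): the cylinder: section is a regular 24-gon, circumradius r=2 (area = (24/2)·2.000²·sin(360°/24) = 12.42 mm²); the sphere at (1, 14) is not intersected at this z (|z−center|=12.500 > r=10.5); Subtracting the remaining from the first: none of the subtracted shapes is present at this height, so the r=2 cylinder is unchanged — area = 12.42 mm²; the r=10.5 sphere at (2, 9) contributes a regular 24-gon of circumradius √(10.5²−7²) = 7.826 (area = (24/2)·7.826²·sin(360°/24) = 190.23 mm²); Taking the first minus the rest: starting from that combined region (12.42 mm²), the r=10.5 sphere at (2, 9) partially overlaps it — only the 0.94 mm² overlap (of its 190.23 mm²) is removed, clipping the outline — area = 11.49 mm². So its area = 11.49 mm². Layer 33 is larger (12.42 vs 11.49 mm²).

layer 33 (z = 8.25 mm)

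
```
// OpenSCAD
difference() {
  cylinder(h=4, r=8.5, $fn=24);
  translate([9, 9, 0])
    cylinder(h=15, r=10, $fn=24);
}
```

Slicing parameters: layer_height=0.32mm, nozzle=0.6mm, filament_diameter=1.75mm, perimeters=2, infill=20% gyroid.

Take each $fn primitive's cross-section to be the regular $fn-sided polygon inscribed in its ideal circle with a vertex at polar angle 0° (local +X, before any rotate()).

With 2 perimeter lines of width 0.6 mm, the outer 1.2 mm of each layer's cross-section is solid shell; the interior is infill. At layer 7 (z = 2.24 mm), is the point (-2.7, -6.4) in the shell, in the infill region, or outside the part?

infill

At z = 2.24 mm: the r=8.5 cylinder gives a regular 24-gon of circumradius 8.5 (constant along its height); the cylinder at (9, 9): section is a regular 24-gon, circumradius r=10; Taking the first minus the rest: starting from the r=8.5 cylinder, the r=10 cylinder at (9, 9) partially overlaps it — only the 51.66 mm² overlap (of its 310.58 mm²) is removed, clipping the outline — 1 connected region. Overall, the cross-section is a single solid region. The nearest boundary edge runs (-2.20, -8.21)→(-4.25, -7.36); distance from the point to it = 1.48 mm. The point is inside the cross-section and 1.48 mm from the nearest boundary — more than the 1.2 mm shell width (2 × 0.6), so it's in the infill interior.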